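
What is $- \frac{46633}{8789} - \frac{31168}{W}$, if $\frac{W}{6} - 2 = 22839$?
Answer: $- \frac{3332400835}{602248647} \approx -5.5333$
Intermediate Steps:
$W = 137046$ ($W = 12 + 6 \cdot 22839 = 12 + 137034 = 137046$)
$- \frac{46633}{8789} - \frac{31168}{W} = - \frac{46633}{8789} - \frac{31168}{137046} = \left(-46633\right) \frac{1}{8789} - \frac{15584}{68523} = - \frac{46633}{8789} - \frac{15584}{68523} = - \frac{3332400835}{602248647}$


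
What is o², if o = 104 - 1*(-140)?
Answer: 59536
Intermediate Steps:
o = 244 (o = 104 + 140 = 244)
o² = 244² = 59536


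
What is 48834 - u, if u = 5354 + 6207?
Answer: 37273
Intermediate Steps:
u = 11561
48834 - u = 48834 - 1*11561 = 48834 - 11561 = 37273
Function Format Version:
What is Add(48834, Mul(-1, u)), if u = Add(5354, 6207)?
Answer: 37273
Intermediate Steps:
u = 11561
Add(48834, Mul(-1, u)) = Add(48834, Mul(-1, 11561)) = Add(48834, -11561) = 37273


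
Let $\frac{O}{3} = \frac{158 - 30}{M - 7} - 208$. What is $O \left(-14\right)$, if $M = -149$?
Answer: $\frac{114016}{13} \approx 8770.5$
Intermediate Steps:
$O = - \frac{8144}{13}$ ($O = 3 \left(\frac{158 - 30}{-149 - 7} - 208\right) = 3 \left(\frac{128}{-156} - 208\right) = 3 \left(128 \left(- \frac{1}{156}\right) - 208\right) = 3 \left(- \frac{32}{39} - 208\right) = 3 \left(- \frac{8144}{39}\right) = - \frac{8144}{13} \approx -626.46$)
$O \left(-14\right) = \left(- \frac{8144}{13}\right) \left(-14\right) = \frac{114016}{13}$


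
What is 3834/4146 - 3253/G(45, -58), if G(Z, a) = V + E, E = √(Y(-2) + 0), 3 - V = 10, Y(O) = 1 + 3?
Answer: 2251018/3455 ≈ 651.52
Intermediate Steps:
Y(O) = 4
V = -7 (V = 3 - 1*10 = 3 - 10 = -7)
E = 2 (E = √(4 + 0) = √4 = 2)
G(Z, a) = -5 (G(Z, a) = -7 + 2 = -5)
3834/4146 - 3253/G(45, -58) = 3834/4146 - 3253/(-5) = 3834*(1/4146) - 3253*(-⅕) = 639/691 + 3253/5 = 2251018/3455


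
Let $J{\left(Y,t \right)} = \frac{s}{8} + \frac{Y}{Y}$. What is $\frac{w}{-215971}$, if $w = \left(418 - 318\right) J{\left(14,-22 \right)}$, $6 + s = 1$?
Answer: $- \frac{75}{431942} \approx -0.00017363$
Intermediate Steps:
$s = -5$ ($s = -6 + 1 = -5$)
$J{\left(Y,t \right)} = \frac{3}{8}$ ($J{\left(Y,t \right)} = - \frac{5}{8} + \frac{Y}{Y} = \left(-5\right) \frac{1}{8} + 1 = - \frac{5}{8} + 1 = \frac{3}{8}$)
$w = \frac{75}{2}$ ($w = \left(418 - 318\right) \frac{3}{8} = 100 \cdot \frac{3}{8} = \frac{75}{2} \approx 37.5$)
$\frac{w}{-215971} = \frac{75}{2 \left(-215971\right)} = \frac{75}{2} \left(- \frac{1}{215971}\right) = - \frac{75}{431942}$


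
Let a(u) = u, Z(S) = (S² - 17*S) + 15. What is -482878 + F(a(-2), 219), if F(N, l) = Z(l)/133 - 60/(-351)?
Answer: -7508884297/15561 ≈ -4.8255e+5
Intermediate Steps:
Z(S) = 15 + S² - 17*S
F(N, l) = 4415/15561 - 17*l/133 + l²/133 (F(N, l) = (15 + l² - 17*l)/133 - 60/(-351) = (15 + l² - 17*l)*(1/133) - 60*(-1/351) = (15/133 - 17*l/133 + l²/133) + 20/117 = 4415/15561 - 17*l/133 + l²/133)
-482878 + F(a(-2), 219) = -482878 + (4415/15561 - 17/133*219 + (1/133)*219²) = -482878 + (4415/15561 - 3723/133 + (1/133)*47961) = -482878 + (4415/15561 - 3723/133 + 47961/133) = -482878 + 5180261/15561 = -7508884297/15561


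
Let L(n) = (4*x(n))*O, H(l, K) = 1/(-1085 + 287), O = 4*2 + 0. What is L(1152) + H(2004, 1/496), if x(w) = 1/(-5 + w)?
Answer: 24389/915306 ≈ 0.026646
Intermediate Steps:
O = 8 (O = 8 + 0 = 8)
H(l, K) = -1/798 (H(l, K) = 1/(-798) = -1/798)
L(n) = 32/(-5 + n) (L(n) = (4/(-5 + n))*8 = 32/(-5 + n))
L(1152) + H(2004, 1/496) = 32/(-5 + 1152) - 1/798 = 32/1147 - 1/798 = 24389/915306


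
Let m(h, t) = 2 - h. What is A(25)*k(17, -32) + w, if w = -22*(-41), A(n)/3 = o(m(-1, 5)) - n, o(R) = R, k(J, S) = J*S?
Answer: 36806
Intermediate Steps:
A(n) = 9 - 3*n (A(n) = 3*((2 - 1*(-1)) - n) = 3*((2 + 1) - n) = 3*(3 - n) = 9 - 3*n)
w = 902
A(25)*k(17, -32) + w = (9 - 3*25)*(17*(-32)) + 902 = (9 - 75)*(-544) + 902 = -66*(-544) + 902 = 35904 + 902 = 36806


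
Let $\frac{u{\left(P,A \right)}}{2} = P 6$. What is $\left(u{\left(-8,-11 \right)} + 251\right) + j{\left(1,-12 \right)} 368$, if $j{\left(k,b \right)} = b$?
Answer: $-4261$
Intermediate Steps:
$u{\left(P,A \right)} = 12 P$ ($u{\left(P,A \right)} = 2 P 6 = 2 \cdot 6 P = 12 P$)
$\left(u{\left(-8,-11 \right)} + 251\right) + j{\left(1,-12 \right)} 368 = \left(12 \left(-8\right) + 251\right) - 4416 = \left(-96 + 251\right) - 4416 = 155 - 4416 = -4261$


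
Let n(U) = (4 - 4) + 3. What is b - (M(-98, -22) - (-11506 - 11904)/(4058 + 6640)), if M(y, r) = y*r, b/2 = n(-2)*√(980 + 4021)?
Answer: -11544149/5349 + 6*√5001 ≈ -1733.9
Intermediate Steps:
n(U) = 3 (n(U) = 0 + 3 = 3)
b = 6*√5001 (b = 2*(3*√(980 + 4021)) = 2*(3*√5001) = 6*√5001 ≈ 424.31)
M(y, r) = r*y
b - (M(-98, -22) - (-11506 - 11904)/(4058 + 6640)) = 6*√5001 - (-22*(-98) - (-11506 - 11904)/(4058 + 6640)) = 6*√5001 - (2156 - (-23410)/10698) = 6*√5001 - (2156 - 1*(-11705/5349)) = 6*√5001 - (2156 + 11705/5349) = 6*√5001 - 1*11544149/5349 = 6*√5001 - 11544149/5349 = -11544149/5349 + 6*√5001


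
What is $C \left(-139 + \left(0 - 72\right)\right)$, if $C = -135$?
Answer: $28485$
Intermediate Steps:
$C \left(-139 + \left(0 - 72\right)\right) = - 135 \left(-139 + \left(0 - 72\right)\right) = - 135 \left(-139 - 72\right) = \left(-135\right) \left(-211\right) = 28485$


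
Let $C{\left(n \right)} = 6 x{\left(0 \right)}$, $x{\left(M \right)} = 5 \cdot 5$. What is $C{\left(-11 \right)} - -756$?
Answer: $906$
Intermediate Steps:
$x{\left(M \right)} = 25$
$C{\left(n \right)} = 150$ ($C{\left(n \right)} = 6 \cdot 25 = 150$)
$C{\left(-11 \right)} - -756 = 150 - -756 = 150 + 756 = 906$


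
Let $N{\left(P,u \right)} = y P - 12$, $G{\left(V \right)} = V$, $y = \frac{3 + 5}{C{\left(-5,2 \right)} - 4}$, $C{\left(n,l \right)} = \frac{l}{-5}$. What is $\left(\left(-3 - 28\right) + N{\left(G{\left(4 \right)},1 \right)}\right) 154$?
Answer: $-7742$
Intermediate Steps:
$C{\left(n,l \right)} = - \frac{l}{5}$ ($C{\left(n,l \right)} = l \left(- \frac{1}{5}\right) = - \frac{l}{5}$)
$y = - \frac{20}{11}$ ($y = \frac{3 + 5}{\left(- \frac{1}{5}\right) 2 - 4} = \frac{8}{- \frac{2}{5} - 4} = \frac{8}{- \frac{22}{5}} = 8 \left(- \frac{5}{22}\right) = - \frac{20}{11} \approx -1.8182$)
$N{\left(P,u \right)} = -12 - \frac{20 P}{11}$ ($N{\left(P,u \right)} = - \frac{20 P}{11} - 12 = -12 - \frac{20 P}{11}$)
$\left(\left(-3 - 28\right) + N{\left(G{\left(4 \right)},1 \right)}\right) 154 = \left(\left(-3 - 28\right) - \frac{212}{11}\right) 154 = \left(-31 - \frac{212}{11}\right) 154 = \left(- \frac{553}{11}\right) 154 = -7742$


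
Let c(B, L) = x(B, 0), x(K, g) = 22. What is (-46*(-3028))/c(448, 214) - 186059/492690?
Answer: 283560791/44790 ≈ 6330.9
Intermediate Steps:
c(B, L) = 22
(-46*(-3028))/c(448, 214) - 186059/492690 = -46*(-3028)/22 - 186059/492690 = 139288*(1/22) - 186059*1/492690 = 69644/11 - 186059/492690 = 283560791/44790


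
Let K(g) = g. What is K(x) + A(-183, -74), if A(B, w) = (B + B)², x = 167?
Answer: 134123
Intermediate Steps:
A(B, w) = 4*B² (A(B, w) = (2*B)² = 4*B²)
K(x) + A(-183, -74) = 167 + 4*(-183)² = 167 + 4*33489 = 167 + 133956 = 134123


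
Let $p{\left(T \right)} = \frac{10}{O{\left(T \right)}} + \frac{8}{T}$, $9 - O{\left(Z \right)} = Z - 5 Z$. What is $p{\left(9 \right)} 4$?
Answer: $\frac{40}{9} \approx 4.4444$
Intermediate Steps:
$O{\left(Z \right)} = 9 + 4 Z$ ($O{\left(Z \right)} = 9 - \left(Z - 5 Z\right) = 9 - - 4 Z = 9 + 4 Z$)
$p{\left(T \right)} = \frac{8}{T} + \frac{10}{9 + 4 T}$ ($p{\left(T \right)} = \frac{10}{9 + 4 T} + \frac{8}{T} = \frac{8}{T} + \frac{10}{9 + 4 T}$)
$p{\left(9 \right)} 4 = \frac{6 \left(12 + 7 \cdot 9\right)}{9 \left(9 + 4 \cdot 9\right)} 4 = 6 \cdot \frac{1}{9} \frac{1}{9 + 36} \left(12 + 63\right) 4 = 6 \cdot \frac{1}{9} \cdot \frac{1}{45} \cdot 75 \cdot 4 = \frac{10}{9} \cdot 4 = \frac{40}{9}$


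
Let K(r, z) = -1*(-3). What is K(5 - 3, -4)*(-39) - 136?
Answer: -253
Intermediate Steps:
K(r, z) = 3
K(5 - 3, -4)*(-39) - 136 = 3*(-39) - 136 = -117 - 136 = -253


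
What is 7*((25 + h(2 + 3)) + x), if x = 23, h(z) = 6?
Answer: 378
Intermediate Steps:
7*((25 + h(2 + 3)) + x) = 7*((25 + 6) + 23) = 7*(31 + 23) = 7*54 = 378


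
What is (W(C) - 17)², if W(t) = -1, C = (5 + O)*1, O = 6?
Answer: 324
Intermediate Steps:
C = 11 (C = (5 + 6)*1 = 11*1 = 11)
(W(C) - 17)² = (-1 - 17)² = (-18)² = 324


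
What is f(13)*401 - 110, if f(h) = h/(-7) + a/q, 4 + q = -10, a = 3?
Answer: -13169/14 ≈ -940.64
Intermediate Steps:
q = -14 (q = -4 - 10 = -14)
f(h) = -3/14 - h/7 (f(h) = h/(-7) + 3/(-14) = h*(-⅐) + 3*(-1/14) = -h/7 - 3/14 = -3/14 - h/7)
f(13)*401 - 110 = (-3/14 - ⅐*13)*401 - 110 = (-3/14 - 13/7)*401 - 110 = -29/14*401 - 110 = -11629/14 - 110 = -13169/14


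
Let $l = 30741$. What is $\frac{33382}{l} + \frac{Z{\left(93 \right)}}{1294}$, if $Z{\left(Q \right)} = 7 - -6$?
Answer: $\frac{43595941}{39778854} \approx 1.096$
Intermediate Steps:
$Z{\left(Q \right)} = 13$ ($Z{\left(Q \right)} = 7 + 6 = 13$)
$\frac{33382}{l} + \frac{Z{\left(93 \right)}}{1294} = \frac{33382}{30741} + \frac{13}{1294} = \frac{43595941}{39778854}$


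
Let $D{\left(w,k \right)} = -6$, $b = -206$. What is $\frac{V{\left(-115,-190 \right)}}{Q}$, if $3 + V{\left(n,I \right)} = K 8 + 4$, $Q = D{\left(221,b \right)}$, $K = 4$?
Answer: $- \frac{11}{2} \approx -5.5$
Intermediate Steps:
$Q = -6$
$V{\left(n,I \right)} = 33$ ($V{\left(n,I \right)} = -3 + \left(4 \cdot 8 + 4\right) = -3 + \left(32 + 4\right) = -3 + 36 = 33$)
$\frac{V{\left(-115,-190 \right)}}{Q} = \frac{33}{-6} = 33 \left(- \frac{1}{6}\right) = - \frac{11}{2}$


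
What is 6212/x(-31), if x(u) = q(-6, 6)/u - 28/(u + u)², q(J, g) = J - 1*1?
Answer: 2984866/105 ≈ 28427.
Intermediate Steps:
q(J, g) = -1 + J (q(J, g) = J - 1 = -1 + J)
x(u) = -7/u - 7/u² (x(u) = (-1 - 6)/u - 28/(u + u)² = -7/u - 28*1/(4*u²) = -7/u - 7/u²)
6212/x(-31) = 6212/((7*(-1 - 1*(-31))/(-31)²)) = 6212/((7*(1/961)*(-1 + 31))) = 6212/((7*(1/961)*30)) = 6212/(210/961) = 6212*(961/210) = 2984866/105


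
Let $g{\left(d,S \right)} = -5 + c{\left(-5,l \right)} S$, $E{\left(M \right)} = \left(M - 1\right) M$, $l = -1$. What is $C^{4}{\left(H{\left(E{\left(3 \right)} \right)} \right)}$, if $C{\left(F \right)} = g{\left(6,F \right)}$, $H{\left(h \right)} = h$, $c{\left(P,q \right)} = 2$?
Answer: $2401$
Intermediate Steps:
$E{\left(M \right)} = M \left(-1 + M\right)$ ($E{\left(M \right)} = \left(-1 + M\right) M = M \left(-1 + M\right)$)
$g{\left(d,S \right)} = -5 + 2 S$
$C{\left(F \right)} = -5 + 2 F$
$C^{4}{\left(H{\left(E{\left(3 \right)} \right)} \right)} = \left(-5 + 2 \cdot 3 \left(-1 + 3\right)\right)^{4} = \left(-5 + 2 \cdot 3 \cdot 2\right)^{4} = \left(-5 + 2 \cdot 6\right)^{4} = \left(-5 + 12\right)^{4} = 7^{4} = 2401$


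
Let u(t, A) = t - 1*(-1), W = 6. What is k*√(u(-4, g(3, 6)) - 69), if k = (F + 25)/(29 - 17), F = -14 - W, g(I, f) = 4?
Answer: 5*I*√2/2 ≈ 3.5355*I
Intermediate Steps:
F = -20 (F = -14 - 1*6 = -14 - 6 = -20)
u(t, A) = 1 + t (u(t, A) = t + 1 = 1 + t)
k = 5/12 (k = (-20 + 25)/(29 - 17) = 5/12 ≈ 0.41667)
k*√(u(-4, g(3, 6)) - 69) = 5*√((1 - 4) - 69)/12 = 5*√(-3 - 69)/12 = 5*√(-72)/12 = 5*(6*I*√2)/12 = 5*I*√2/2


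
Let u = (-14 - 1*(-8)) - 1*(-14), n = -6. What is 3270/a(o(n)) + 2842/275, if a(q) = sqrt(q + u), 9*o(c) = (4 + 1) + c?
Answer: 2842/275 + 9810*sqrt(71)/71 ≈ 1174.6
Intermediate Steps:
u = 8 (u = (-14 + 8) + 14 = -6 + 14 = 8)
o(c) = 5/9 + c/9 (o(c) = ((4 + 1) + c)/9 = (5 + c)/9 = 5/9 + c/9)
a(q) = sqrt(8 + q) (a(q) = sqrt(q + 8) = sqrt(8 + q))
3270/a(o(n)) + 2842/275 = 3270/(sqrt(8 + (5/9 + (1/9)*(-6)))) + 2842/275 = 3270/(sqrt(8 + (5/9 - 2/3))) + 2842*(1/275) = 3270/(sqrt(8 - 1/9)) + 2842/275 = 3270/(sqrt(71/9)) + 2842/275 = 3270/((sqrt(71)/3)) + 2842/275 = 3270*(3*sqrt(71)/71) + 2842/275 = 9810*sqrt(71)/71 + 2842/275 = 2842/275 + 9810*sqrt(71)/71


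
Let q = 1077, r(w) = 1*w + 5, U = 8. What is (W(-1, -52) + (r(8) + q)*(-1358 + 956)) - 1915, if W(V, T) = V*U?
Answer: -440103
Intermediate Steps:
W(V, T) = 8*V (W(V, T) = V*8 = 8*V)
r(w) = 5 + w (r(w) = w + 5 = 5 + w)
(W(-1, -52) + (r(8) + q)*(-1358 + 956)) - 1915 = (8*(-1) + ((5 + 8) + 1077)*(-1358 + 956)) - 1915 = (-8 + (13 + 1077)*(-402)) - 1915 = (-8 + 1090*(-402)) - 1915 = (-8 - 438180) - 1915 = -438188 - 1915 = -440103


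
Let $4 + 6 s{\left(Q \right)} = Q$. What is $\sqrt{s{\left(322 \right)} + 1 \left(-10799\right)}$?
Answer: $3 i \sqrt{1194} \approx 103.66 i$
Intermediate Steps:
$s{\left(Q \right)} = - \frac{2}{3} + \frac{Q}{6}$
$\sqrt{s{\left(322 \right)} + 1 \left(-10799\right)} = \sqrt{\left(- \frac{2}{3} + \frac{1}{6} \cdot 322\right) + 1 \left(-10799\right)} = \sqrt{\left(- \frac{2}{3} + \frac{161}{3}\right) - 10799} = \sqrt{53 - 10799} = \sqrt{-10746} = 3 i \sqrt{1194}$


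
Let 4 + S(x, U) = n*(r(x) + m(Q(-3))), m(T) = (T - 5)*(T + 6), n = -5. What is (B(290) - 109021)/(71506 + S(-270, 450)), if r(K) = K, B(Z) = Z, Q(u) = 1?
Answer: -108731/72992 ≈ -1.4896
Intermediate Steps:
m(T) = (-5 + T)*(6 + T)
S(x, U) = 136 - 5*x (S(x, U) = -4 - 5*(x + (-30 + 1 + 1²)) = -4 - 5*(x + (-30 + 1 + 1)) = -4 - 5*(x - 28) = -4 - 5*(-28 + x) = -4 + (140 - 5*x) = 136 - 5*x)
(B(290) - 109021)/(71506 + S(-270, 450)) = (290 - 109021)/(71506 + (136 - 5*(-270))) = -108731/(71506 + (136 + 1350)) = -108731/(71506 + 1486) = -108731/72992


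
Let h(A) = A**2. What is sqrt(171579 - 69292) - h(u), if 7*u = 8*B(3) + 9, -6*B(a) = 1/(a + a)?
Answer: -6241/3969 + sqrt(102287) ≈ 318.25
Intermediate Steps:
B(a) = -1/(12*a) (B(a) = -1/(6*(a + a)) = -1/(2*a)/6 = -1/(12*a))
u = 79/63 (u = (8*(-1/12/3) + 9)/7 = (8*(-1/12*1/3) + 9)/7 = (8*(-1/36) + 9)/7 = (-2/9 + 9)/7 = (1/7)*(79/9) = 79/63 ≈ 1.2540)
sqrt(171579 - 69292) - h(u) = sqrt(171579 - 69292) - (79/63)**2 = sqrt(102287) - 1*6241/3969 = sqrt(102287) - 6241/3969 = -6241/3969 + sqrt(102287)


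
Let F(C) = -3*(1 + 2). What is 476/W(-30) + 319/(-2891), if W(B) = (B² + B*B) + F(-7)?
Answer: 804787/5177781 ≈ 0.15543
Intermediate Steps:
F(C) = -9 (F(C) = -3*3 = -9)
W(B) = -9 + 2*B² (W(B) = (B² + B*B) - 9 = (B² + B²) - 9 = 2*B² - 9 = -9 + 2*B²)
476/W(-30) + 319/(-2891) = 476/(-9 + 2*(-30)²) + 319/(-2891) = 476/(-9 + 2*900) + 319*(-1/2891) = 476/(-9 + 1800) - 319/2891 = 476/1791 - 319/2891 = 804787/5177781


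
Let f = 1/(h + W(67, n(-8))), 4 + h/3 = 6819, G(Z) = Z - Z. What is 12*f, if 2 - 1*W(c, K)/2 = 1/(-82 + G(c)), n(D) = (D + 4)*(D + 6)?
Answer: 82/139735 ≈ 0.00058683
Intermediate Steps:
G(Z) = 0
n(D) = (4 + D)*(6 + D)
h = 20445 (h = -12 + 3*6819 = -12 + 20457 = 20445)
W(c, K) = 165/41 (W(c, K) = 4 - 2/(-82 + 0) = 4 - 2/(-82) = 4 - 2*(-1/82) = 4 + 1/41 = 165/41)
f = 41/838410 (f = 1/(20445 + 165/41) = 1/(838410/41) = 41/838410 ≈ 4.8902e-5)
12*f = 12*(41/838410) = 82/139735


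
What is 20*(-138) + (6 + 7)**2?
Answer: -2591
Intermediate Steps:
20*(-138) + (6 + 7)**2 = -2760 + 13**2 = -2760 + 169 = -2591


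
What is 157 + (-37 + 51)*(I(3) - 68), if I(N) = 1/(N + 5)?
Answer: -3173/4 ≈ -793.25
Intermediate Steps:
I(N) = 1/(5 + N)
157 + (-37 + 51)*(I(3) - 68) = 157 + (-37 + 51)*(1/(5 + 3) - 68) = 157 + 14*(1/8 - 68) = 157 + 14*(⅛ - 68) = 157 + 14*(-543/8) = 157 - 3801/4 = -3173/4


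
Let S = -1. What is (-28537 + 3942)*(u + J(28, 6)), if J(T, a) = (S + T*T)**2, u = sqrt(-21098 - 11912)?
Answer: -15078923955 - 24595*I*sqrt(33010) ≈ -1.5079e+10 - 4.4686e+6*I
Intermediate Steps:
u = I*sqrt(33010) (u = sqrt(-33010) = I*sqrt(33010) ≈ 181.69*I)
J(T, a) = (-1 + T**2)**2 (J(T, a) = (-1 + T*T)**2 = (-1 + T**2)**2)
(-28537 + 3942)*(u + J(28, 6)) = (-28537 + 3942)*(I*sqrt(33010) + (-1 + 28**2)**2) = -24595*(I*sqrt(33010) + (-1 + 784)**2) = -24595*(I*sqrt(33010) + 783**2) = -24595*(I*sqrt(33010) + 613089) = -24595*(613089 + I*sqrt(33010)) = -15078923955 - 24595*I*sqrt(33010)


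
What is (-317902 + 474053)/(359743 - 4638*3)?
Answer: 156151/345829 ≈ 0.45153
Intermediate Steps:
(-317902 + 474053)/(359743 - 4638*3) = 156151/(359743 - 13914) = 156151/345829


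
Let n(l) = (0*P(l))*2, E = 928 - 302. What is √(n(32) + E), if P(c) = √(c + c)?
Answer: √626 ≈ 25.020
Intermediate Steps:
E = 626
P(c) = √2*√c (P(c) = √(2*c) = √2*√c)
n(l) = 0 (n(l) = (0*(√2*√l))*2 = 0*2 = 0)
√(n(32) + E) = √(0 + 626) = √626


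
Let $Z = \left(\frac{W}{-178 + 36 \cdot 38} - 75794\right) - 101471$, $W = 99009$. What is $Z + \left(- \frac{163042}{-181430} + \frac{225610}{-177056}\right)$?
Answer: $- \frac{3078676506592607}{17375768816} \approx -1.7718 \cdot 10^{5}$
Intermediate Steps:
$Z = - \frac{210846341}{1190}$ ($Z = \left(\frac{99009}{-178 + 36 \cdot 38} - 75794\right) - 101471 = \left(\frac{99009}{-178 + 1368} - 75794\right) - 101471 = \left(\frac{99009}{1190} - 75794\right) - 101471 = - \frac{90095851}{1190} - 101471 = - \frac{210846341}{1190} \approx -1.7718 \cdot 10^{5}$)
$Z + \left(- \frac{163042}{-181430} + \frac{225610}{-177056}\right) = - \frac{210846341}{1190} + \left(- \frac{163042}{-181430} + \frac{225610}{-177056}\right) = - \frac{210846341}{1190} + \left(\left(-163042\right) \left(- \frac{1}{181430}\right) + 225610 \left(- \frac{1}{177056}\right)\right) = - \frac{210846341}{1190} + \left(\frac{81521}{90715} - \frac{10255}{8048}\right) = - \frac{210846341}{1190} - \frac{274201317}{730074320} = - \frac{3078676506592607}{17375768816}$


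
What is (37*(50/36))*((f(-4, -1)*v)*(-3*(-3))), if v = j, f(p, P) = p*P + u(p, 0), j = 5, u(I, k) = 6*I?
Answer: -46250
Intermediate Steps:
f(p, P) = 6*p + P*p (f(p, P) = p*P + 6*p = P*p + 6*p = 6*p + P*p)
v = 5
(37*(50/36))*((f(-4, -1)*v)*(-3*(-3))) = (37*(50/36))*((-4*(6 - 1)*5)*(-3*(-3))) = (37*(50*(1/36)))*((-4*5*5)*9) = (37*(25/18))*(-20*5*9) = 925*(-100*9)/18 = (925/18)*(-900) = -46250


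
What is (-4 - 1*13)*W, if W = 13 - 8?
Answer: -85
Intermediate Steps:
W = 5
(-4 - 1*13)*W = (-4 - 1*13)*5 = (-4 - 13)*5 = -17*5 = -85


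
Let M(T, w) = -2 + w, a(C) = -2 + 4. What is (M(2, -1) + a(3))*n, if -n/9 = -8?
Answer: -72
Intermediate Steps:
n = 72 (n = -9*(-8) = 72)
a(C) = 2
(M(2, -1) + a(3))*n = ((-2 - 1) + 2)*72 = (-3 + 2)*72 = -1*72 = -72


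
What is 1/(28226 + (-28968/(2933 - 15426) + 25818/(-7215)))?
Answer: 2311205/65233161044 ≈ 3.5430e-5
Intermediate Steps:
1/(28226 + (-28968/(2933 - 15426) + 25818/(-7215))) = 1/(28226 + (-28968/(-12493) + 25818*(-1/7215))) = 1/(28226 + (-28968*(-1/12493) - 662/185)) = 1/(28226 + (28968/12493 - 662/185)) = 1/(28226 - 2911286/2311205) = 1/(65233161044/2311205) = 2311205/65233161044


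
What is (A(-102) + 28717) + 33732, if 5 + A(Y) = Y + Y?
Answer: 62240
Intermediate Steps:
A(Y) = -5 + 2*Y (A(Y) = -5 + (Y + Y) = -5 + 2*Y)
(A(-102) + 28717) + 33732 = ((-5 + 2*(-102)) + 28717) + 33732 = ((-5 - 204) + 28717) + 33732 = (-209 + 28717) + 33732 = 28508 + 33732 = 62240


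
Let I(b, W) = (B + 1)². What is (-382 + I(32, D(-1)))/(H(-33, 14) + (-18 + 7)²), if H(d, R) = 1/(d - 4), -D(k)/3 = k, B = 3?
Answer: -2257/746 ≈ -3.0255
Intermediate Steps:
D(k) = -3*k
I(b, W) = 16 (I(b, W) = (3 + 1)² = 4² = 16)
H(d, R) = 1/(-4 + d)
(-382 + I(32, D(-1)))/(H(-33, 14) + (-18 + 7)²) = (-382 + 16)/(1/(-4 - 33) + (-18 + 7)²) = -366/(1/(-37) + (-11)²) = -366/(-1/37 + 121) = -366/4476/37 = -366*37/4476 = -2257/746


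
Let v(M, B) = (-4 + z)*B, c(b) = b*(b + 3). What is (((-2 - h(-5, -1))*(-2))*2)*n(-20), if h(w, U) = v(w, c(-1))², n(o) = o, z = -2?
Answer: -11680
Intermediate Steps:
c(b) = b*(3 + b)
v(M, B) = -6*B (v(M, B) = (-4 - 2)*B = -6*B)
h(w, U) = 144 (h(w, U) = (-(-6)*(3 - 1))² = (-(-6)*2)² = (-6*(-2))² = 12² = 144)
(((-2 - h(-5, -1))*(-2))*2)*n(-20) = (((-2 - 1*144)*(-2))*2)*(-20) = (((-2 - 144)*(-2))*2)*(-20) = (-146*(-2)*2)*(-20) = (292*2)*(-20) = 584*(-20) = -11680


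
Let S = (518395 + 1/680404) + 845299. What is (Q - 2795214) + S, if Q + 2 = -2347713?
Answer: -2571406610939/680404 ≈ -3.7792e+6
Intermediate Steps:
S = 927862852377/680404 (S = (518395 + 1/680404) + 845299 = 352718031581/680404 + 845299 = 927862852377/680404 ≈ 1.3637e+6)
Q = -2347715 (Q = -2 - 2347713 = -2347715)
(Q - 2795214) + S = (-2347715 - 2795214) + 927862852377/680404 = -5142929 + 927862852377/680404 = -2571406610939/680404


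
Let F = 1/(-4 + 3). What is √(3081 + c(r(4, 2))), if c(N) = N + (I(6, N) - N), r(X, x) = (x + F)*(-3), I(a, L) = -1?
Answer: 2*√770 ≈ 55.498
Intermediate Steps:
F = -1 (F = 1/(-1) = -1)
r(X, x) = 3 - 3*x (r(X, x) = (x - 1)*(-3) = (-1 + x)*(-3) = 3 - 3*x)
c(N) = -1 (c(N) = N + (-1 - N) = -1)
√(3081 + c(r(4, 2))) = √(3081 - 1) = √3080 = 2*√770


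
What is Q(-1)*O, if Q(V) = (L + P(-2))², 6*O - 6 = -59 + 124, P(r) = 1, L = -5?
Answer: 568/3 ≈ 189.33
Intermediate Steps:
O = 71/6 (O = 1 + (-59 + 124)/6 = 1 + (⅙)*65 = 1 + 65/6 = 71/6 ≈ 11.833)
Q(V) = 16 (Q(V) = (-5 + 1)² = (-4)² = 16)
Q(-1)*O = 16*(71/6) = 568/3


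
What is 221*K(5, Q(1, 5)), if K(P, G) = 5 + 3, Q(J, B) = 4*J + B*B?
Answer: 1768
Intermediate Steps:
Q(J, B) = B**2 + 4*J (Q(J, B) = 4*J + B**2 = B**2 + 4*J)
K(P, G) = 8
221*K(5, Q(1, 5)) = 221*8 = 1768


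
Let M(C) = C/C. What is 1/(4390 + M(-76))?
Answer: 1/4391 ≈ 0.00022774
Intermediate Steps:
M(C) = 1
1/(4390 + M(-76)) = 1/(4390 + 1) = 1/4391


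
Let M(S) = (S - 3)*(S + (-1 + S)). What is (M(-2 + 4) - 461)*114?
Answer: -52896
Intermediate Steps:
M(S) = (-1 + 2*S)*(-3 + S) (M(S) = (-3 + S)*(-1 + 2*S) = (-1 + 2*S)*(-3 + S))
(M(-2 + 4) - 461)*114 = ((3 - 7*(-2 + 4) + 2*(-2 + 4)²) - 461)*114 = ((3 - 7*2 + 2*2²) - 461)*114 = ((3 - 14 + 2*4) - 461)*114 = ((3 - 14 + 8) - 461)*114 = (-3 - 461)*114 = -464*114 = -52896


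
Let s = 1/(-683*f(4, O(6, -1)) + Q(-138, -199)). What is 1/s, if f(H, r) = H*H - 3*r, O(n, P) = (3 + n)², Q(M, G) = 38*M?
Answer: 149797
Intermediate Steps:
f(H, r) = H² - 3*r
s = 1/149797 (s = 1/(-683*(4² - 3*(3 + 6)²) + 38*(-138)) = 1/(-683*(16 - 3*9²) - 5244) = 1/(-683*(16 - 3*81) - 5244) = 1/(-683*(16 - 243) - 5244) = 1/(-683*(-227) - 5244) = 1/(155041 - 5244) = 1/149797 ≈ 6.6757e-6)
1/s = 1/(1/149797) = 149797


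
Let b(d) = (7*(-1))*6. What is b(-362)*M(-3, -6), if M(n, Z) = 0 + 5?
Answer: -210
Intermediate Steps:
M(n, Z) = 5
b(d) = -42 (b(d) = -7*6 = -42)
b(-362)*M(-3, -6) = -42*5 = -210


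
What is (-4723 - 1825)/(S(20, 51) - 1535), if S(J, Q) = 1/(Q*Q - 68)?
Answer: 8293042/1944077 ≈ 4.2658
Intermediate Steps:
S(J, Q) = 1/(-68 + Q²) (S(J, Q) = 1/(Q² - 68) = 1/(-68 + Q²))
(-4723 - 1825)/(S(20, 51) - 1535) = (-4723 - 1825)/(1/(-68 + 51²) - 1535) = -6548/(1/(-68 + 2601) - 1535) = -6548/(1/2533 - 1535) = -6548/(-3888154/2533) = -6548*(-2533/3888154) = 8293042/1944077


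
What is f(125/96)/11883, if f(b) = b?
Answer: 125/1140768 ≈ 0.00010958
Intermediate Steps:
f(125/96)/11883 = (125/96)/11883 = (125*(1/96))*(1/11883) = (125/96)*(1/11883) = 125/1140768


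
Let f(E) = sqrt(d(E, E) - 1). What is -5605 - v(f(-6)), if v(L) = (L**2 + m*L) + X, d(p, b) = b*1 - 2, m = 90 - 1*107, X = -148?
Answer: -5448 + 51*I ≈ -5448.0 + 51.0*I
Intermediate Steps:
m = -17 (m = 90 - 107 = -17)
d(p, b) = -2 + b (d(p, b) = b - 2 = -2 + b)
f(E) = sqrt(-3 + E) (f(E) = sqrt((-2 + E) - 1) = sqrt(-3 + E))
v(L) = -148 + L**2 - 17*L (v(L) = (L**2 - 17*L) - 148 = -148 + L**2 - 17*L)
-5605 - v(f(-6)) = -5605 - (-148 + (sqrt(-3 - 6))**2 - 17*sqrt(-3 - 6)) = -5605 - (-148 + (sqrt(-9))**2 - 51*I) = -5605 - (-148 + (3*I)**2 - 51*I) = -5605 - (-148 - 9 - 51*I) = -5605 - (-157 - 51*I) = -5605 + (157 + 51*I) = -5448 + 51*I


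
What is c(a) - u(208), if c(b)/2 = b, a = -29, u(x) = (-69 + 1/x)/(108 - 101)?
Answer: -70097/1456 ≈ -48.144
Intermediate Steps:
u(x) = -69/7 + 1/(7*x) (u(x) = (-69 + 1/x)/7 = (-69 + 1/x)*(1/7) = -69/7 + 1/(7*x))
c(b) = 2*b
c(a) - u(208) = 2*(-29) - (1 - 69*208)/(7*208) = -58 - (1 - 14352)/(7*208) = -58 - (-14351)/(7*208) = -58 - 1*(-14351/1456) = -58 + 14351/1456 = -70097/1456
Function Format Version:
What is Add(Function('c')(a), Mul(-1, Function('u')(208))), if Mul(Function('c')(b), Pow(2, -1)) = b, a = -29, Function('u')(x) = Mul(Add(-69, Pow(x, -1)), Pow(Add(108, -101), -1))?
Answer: Rational(-70097, 1456) ≈ -48.144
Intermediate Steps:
Function('u')(x) = Add(Rational(-69, 7), Mul(Rational(1, 7), Pow(x, -1))) (Function('u')(x) = Mul(Add(-69, Pow(x, -1)), Pow(7, -1)) = Mul(Add(-69, Pow(x, -1)), Rational(1, 7)) = Add(Rational(-69, 7), Mul(Rational(1, 7), Pow(x, -1))))
Function('c')(b) = Mul(2, b)
Add(Function('c')(a), Mul(-1, Function('u')(208))) = Add(Mul(2, -29), Mul(-1, Mul(Rational(1, 7), Pow(208, -1), Add(1, Mul(-69, 208))))) = Add(-58, Mul(-1, Mul(Rational(1, 7), Rational(1, 208), Add(1, -14352)))) = Add(-58, Mul(-1, Mul(Rational(1, 7), Rational(1, 208), -14351))) = Add(-58, Mul(-1, Rational(-14351, 1456))) = Add(-58, Rational(14351, 1456)) = Rational(-70097, 1456)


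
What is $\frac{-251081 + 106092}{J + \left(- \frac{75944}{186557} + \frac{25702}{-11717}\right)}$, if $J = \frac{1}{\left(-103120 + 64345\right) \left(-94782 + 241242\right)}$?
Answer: $\frac{1799839878082494044296500}{32283470070711751369} \approx 55751.0$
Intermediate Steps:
$J = - \frac{1}{5678986500}$ ($J = \frac{1}{\left(-38775\right) 146460} = \frac{1}{-5678986500} = - \frac{1}{5678986500} \approx -1.7609 \cdot 10^{-10}$)
$\frac{-251081 + 106092}{J + \left(- \frac{75944}{186557} + \frac{25702}{-11717}\right)} = \frac{-251081 + 106092}{- \frac{1}{5678986500} + \left(- \frac{75944}{186557} + \frac{25702}{-11717}\right)} = - \frac{144989}{- \frac{1}{5678986500} + \left(\left(-75944\right) \frac{1}{186557} + 25702 \left(- \frac{1}{11717}\right)\right)} = - \frac{144989}{- \frac{1}{5678986500} - \frac{5684723862}{2185888369}} = - \frac{144989}{- \frac{32283470070711751369}{12413630538058018500}} = \left(-144989\right) \left(- \frac{12413630538058018500}{32283470070711751369}\right) = \frac{1799839878082494044296500}{32283470070711751369}$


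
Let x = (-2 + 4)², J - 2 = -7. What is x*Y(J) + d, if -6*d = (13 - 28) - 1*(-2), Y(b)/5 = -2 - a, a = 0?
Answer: -227/6 ≈ -37.833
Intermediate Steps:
J = -5 (J = 2 - 7 = -5)
x = 4 (x = 2² = 4)
Y(b) = -10 (Y(b) = 5*(-2 - 1*0) = 5*(-2 + 0) = 5*(-2) = -10)
d = 13/6 (d = -((13 - 28) - 1*(-2))/6 = -(-15 + 2)/6 = -⅙*(-13) = 13/6 ≈ 2.1667)
x*Y(J) + d = 4*(-10) + 13/6 = -40 + 13/6 = -227/6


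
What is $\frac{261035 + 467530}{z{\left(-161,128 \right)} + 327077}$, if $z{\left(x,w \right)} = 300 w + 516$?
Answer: $\frac{728565}{365993} \approx 1.9907$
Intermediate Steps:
$z{\left(x,w \right)} = 516 + 300 w$
$\frac{261035 + 467530}{z{\left(-161,128 \right)} + 327077} = \frac{261035 + 467530}{\left(516 + 300 \cdot 128\right) + 327077} = \frac{728565}{\left(516 + 38400\right) + 327077} = \frac{728565}{38916 + 327077} = \frac{728565}{365993}$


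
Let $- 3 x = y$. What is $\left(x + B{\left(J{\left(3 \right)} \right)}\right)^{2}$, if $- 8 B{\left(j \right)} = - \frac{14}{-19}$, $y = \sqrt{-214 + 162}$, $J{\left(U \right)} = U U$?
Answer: $- \frac{299911}{51984} + \frac{7 i \sqrt{13}}{57} \approx -5.7693 + 0.44279 i$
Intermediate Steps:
$J{\left(U \right)} = U^{2}$
$y = 2 i \sqrt{13}$ ($y = \sqrt{-52} = 2 i \sqrt{13} \approx 7.2111 i$)
$B{\left(j \right)} = - \frac{7}{76}$ ($B{\left(j \right)} = - \frac{\left(-14\right) \frac{1}{-19}}{8} = - \frac{\left(-14\right) \left(- \frac{1}{19}\right)}{8} = \left(- \frac{1}{8}\right) \frac{14}{19} = - \frac{7}{76}$)
$x = - \frac{2 i \sqrt{13}}{3} \approx - 2.4037 i$
$\left(x + B{\left(J{\left(3 \right)} \right)}\right)^{2} = \left(- \frac{2 i \sqrt{13}}{3} - \frac{7}{76}\right)^{2} = \left(- \frac{7}{76} - \frac{2 i \sqrt{13}}{3}\right)^{2}$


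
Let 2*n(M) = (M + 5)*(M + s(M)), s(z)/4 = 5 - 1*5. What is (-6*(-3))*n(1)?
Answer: 54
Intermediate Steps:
s(z) = 0 (s(z) = 4*(5 - 1*5) = 4*(5 - 5) = 4*0 = 0)
n(M) = M*(5 + M)/2 (n(M) = ((M + 5)*(M + 0))/2 = ((5 + M)*M)/2 = (M*(5 + M))/2 = M*(5 + M)/2)
(-6*(-3))*n(1) = (-6*(-3))*((½)*1*(5 + 1)) = 18*((½)*1*6) = 18*3 = 54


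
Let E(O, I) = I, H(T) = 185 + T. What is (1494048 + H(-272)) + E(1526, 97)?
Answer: 1494058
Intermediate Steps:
(1494048 + H(-272)) + E(1526, 97) = (1494048 + (185 - 272)) + 97 = (1494048 - 87) + 97 = 1493961 + 97 = 1494058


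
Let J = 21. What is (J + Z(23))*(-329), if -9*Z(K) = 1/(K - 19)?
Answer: -248395/36 ≈ -6899.9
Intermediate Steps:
Z(K) = -1/(9*(-19 + K)) (Z(K) = -1/(9*(K - 19)) = -1/(9*(-19 + K)))
(J + Z(23))*(-329) = (21 - 1/(-171 + 9*23))*(-329) = (21 - 1/(-171 + 207))*(-329) = (21 - 1/36)*(-329) = (755/36)*(-329) = -248395/36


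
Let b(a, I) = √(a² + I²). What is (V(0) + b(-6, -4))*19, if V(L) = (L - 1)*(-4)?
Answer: 76 + 38*√13 ≈ 213.01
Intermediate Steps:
V(L) = 4 - 4*L (V(L) = (-1 + L)*(-4) = 4 - 4*L)
b(a, I) = √(I² + a²)
(V(0) + b(-6, -4))*19 = ((4 - 4*0) + √((-4)² + (-6)²))*19 = ((4 + 0) + √(16 + 36))*19 = (4 + √52)*19 = (4 + 2*√13)*19 = 76 + 38*√13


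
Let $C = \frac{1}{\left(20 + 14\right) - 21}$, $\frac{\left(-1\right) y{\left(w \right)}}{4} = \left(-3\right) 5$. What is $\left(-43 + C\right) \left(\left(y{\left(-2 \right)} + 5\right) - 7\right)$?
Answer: $- \frac{32364}{13} \approx -2489.5$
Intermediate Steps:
$y{\left(w \right)} = 60$ ($y{\left(w \right)} = - 4 \left(\left(-3\right) 5\right) = \left(-4\right) \left(-15\right) = 60$)
$C = \frac{1}{13}$ ($C = \frac{1}{34 - 21} = \frac{1}{13} \approx 0.076923$)
$\left(-43 + C\right) \left(\left(y{\left(-2 \right)} + 5\right) - 7\right) = \left(-43 + \frac{1}{13}\right) \left(\left(60 + 5\right) - 7\right) = - \frac{558 \left(65 - 7\right)}{13} = \left(- \frac{558}{13}\right) 58 = - \frac{32364}{13}$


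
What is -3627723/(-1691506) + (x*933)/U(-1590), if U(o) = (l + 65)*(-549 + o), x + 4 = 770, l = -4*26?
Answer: 503836801817/47035707342 ≈ 10.712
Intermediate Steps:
l = -104
x = 766 (x = -4 + 770 = 766)
U(o) = 21411 - 39*o (U(o) = (-104 + 65)*(-549 + o) = -39*(-549 + o) = 21411 - 39*o)
-3627723/(-1691506) + (x*933)/U(-1590) = -3627723/(-1691506) + (766*933)/(21411 - 39*(-1590)) = -3627723*(-1/1691506) + 714678/(21411 + 62010) = 3627723/1691506 + 714678/83421 = 3627723/1691506 + 714678*(1/83421) = 3627723/1691506 + 238226/27807 = 503836801817/47035707342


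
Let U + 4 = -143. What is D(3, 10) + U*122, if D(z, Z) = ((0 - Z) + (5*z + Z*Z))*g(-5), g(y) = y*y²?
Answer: -31059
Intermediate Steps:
U = -147 (U = -4 - 143 = -147)
g(y) = y³
D(z, Z) = -625*z - 125*Z² + 125*Z (D(z, Z) = ((0 - Z) + (5*z + Z*Z))*(-5)³ = (-Z + (5*z + Z²))*(-125) = (-Z + (Z² + 5*z))*(-125) = (Z² - Z + 5*z)*(-125) = -625*z - 125*Z² + 125*Z)
D(3, 10) + U*122 = (-625*3 - 125*10² + 125*10) - 147*122 = (-1875 - 125*100 + 1250) - 17934 = (-1875 - 12500 + 1250) - 17934 = -13125 - 17934 = -31059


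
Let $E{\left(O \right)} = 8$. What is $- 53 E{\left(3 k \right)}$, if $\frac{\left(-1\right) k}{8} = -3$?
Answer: $-424$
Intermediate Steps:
$k = 24$ ($k = \left(-8\right) \left(-3\right) = 24$)
$- 53 E{\left(3 k \right)} = \left(-53\right) 8 = -424$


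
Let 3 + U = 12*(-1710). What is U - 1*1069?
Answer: -21592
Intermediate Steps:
U = -20523 (U = -3 + 12*(-1710) = -3 - 20520 = -20523)
U - 1*1069 = -20523 - 1*1069 = -20523 - 1069 = -21592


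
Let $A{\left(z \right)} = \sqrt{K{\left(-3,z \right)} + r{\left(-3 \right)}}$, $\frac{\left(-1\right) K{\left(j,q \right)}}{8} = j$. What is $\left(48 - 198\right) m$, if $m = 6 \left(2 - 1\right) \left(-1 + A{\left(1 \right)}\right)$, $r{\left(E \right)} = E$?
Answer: $900 - 900 \sqrt{21} \approx -3224.3$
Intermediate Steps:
$K{\left(j,q \right)} = - 8 j$
$A{\left(z \right)} = \sqrt{21}$ ($A{\left(z \right)} = \sqrt{\left(-8\right) \left(-3\right) - 3} = \sqrt{24 - 3} = \sqrt{21}$)
$m = -6 + 6 \sqrt{21}$ ($m = 6 \left(2 - 1\right) \left(-1 + \sqrt{21}\right) = 6 \cdot 1 \left(-1 + \sqrt{21}\right) = 6 \left(-1 + \sqrt{21}\right) = -6 + 6 \sqrt{21} \approx 21.495$)
$\left(48 - 198\right) m = \left(48 - 198\right) \left(-6 + 6 \sqrt{21}\right) = - 150 \left(-6 + 6 \sqrt{21}\right) = 900 - 900 \sqrt{21}$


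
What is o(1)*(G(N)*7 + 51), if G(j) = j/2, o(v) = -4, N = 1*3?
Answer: -246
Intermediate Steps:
N = 3
G(j) = j/2 (G(j) = j*(½) = j/2)
o(1)*(G(N)*7 + 51) = -4*(((½)*3)*7 + 51) = -4*((3/2)*7 + 51) = -4*(21/2 + 51) = -4*123/2 = -246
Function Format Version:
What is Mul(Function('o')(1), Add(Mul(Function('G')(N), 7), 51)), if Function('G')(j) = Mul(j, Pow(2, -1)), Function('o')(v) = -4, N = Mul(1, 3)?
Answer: -246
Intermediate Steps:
N = 3
Function('G')(j) = Mul(Rational(1, 2), j) (Function('G')(j) = Mul(j, Rational(1, 2)) = Mul(Rational(1, 2), j))
Mul(Function('o')(1), Add(Mul(Function('G')(N), 7), 51)) = Mul(-4, Add(Mul(Mul(Rational(1, 2), 3), 7), 51)) = Mul(-4, Add(Mul(Rational(3, 2), 7), 51)) = Mul(-4, Add(Rational(21, 2), 51)) = Mul(-4, Rational(123, 2)) = -246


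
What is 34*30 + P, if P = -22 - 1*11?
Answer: 987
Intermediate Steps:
P = -33 (P = -22 - 11 = -33)
34*30 + P = 34*30 - 33 = 1020 - 33 = 987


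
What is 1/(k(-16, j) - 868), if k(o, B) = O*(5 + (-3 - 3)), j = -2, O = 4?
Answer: -1/872 ≈ -0.0011468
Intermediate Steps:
k(o, B) = -4 (k(o, B) = 4*(5 + (-3 - 3)) = 4*(5 - 6) = 4*(-1) = -4)
1/(k(-16, j) - 868) = 1/(-4 - 868) = 1/(-872) = -1/872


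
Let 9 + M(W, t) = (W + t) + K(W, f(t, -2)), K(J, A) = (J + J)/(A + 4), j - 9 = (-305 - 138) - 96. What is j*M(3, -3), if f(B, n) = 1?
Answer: 4134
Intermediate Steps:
j = -530 (j = 9 + ((-305 - 138) - 96) = 9 + (-443 - 96) = 9 - 539 = -530)
K(J, A) = 2*J/(4 + A) (K(J, A) = (2*J)/(4 + A) = 2*J/(4 + A))
M(W, t) = -9 + t + 7*W/5 (M(W, t) = -9 + ((W + t) + 2*W/(4 + 1)) = -9 + ((W + t) + 2*W/5) = -9 + (t + 7*W/5) = -9 + t + 7*W/5)
j*M(3, -3) = -530*(-9 - 3 + (7/5)*3) = -530*(-9 - 3 + 21/5) = -530*(-39/5) = 4134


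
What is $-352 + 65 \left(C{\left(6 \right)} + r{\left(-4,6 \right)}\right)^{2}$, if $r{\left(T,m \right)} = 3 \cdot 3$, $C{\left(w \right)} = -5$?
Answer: $688$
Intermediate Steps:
$r{\left(T,m \right)} = 9$
$-352 + 65 \left(C{\left(6 \right)} + r{\left(-4,6 \right)}\right)^{2} = -352 + 65 \left(-5 + 9\right)^{2} = -352 + 65 \cdot 4^{2} = -352 + 65 \cdot 16 = -352 + 1040 = 688$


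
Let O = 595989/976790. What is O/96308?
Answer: 595989/94072691320 ≈ 6.3354e-6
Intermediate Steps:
O = 595989/976790 (O = 595989*(1/976790) = 595989/976790 ≈ 0.61015)
O/96308 = (595989/976790)/96308 = (595989/976790)*(1/96308) = 595989/94072691320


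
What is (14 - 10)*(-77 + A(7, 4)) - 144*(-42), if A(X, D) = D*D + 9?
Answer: 5840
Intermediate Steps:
A(X, D) = 9 + D² (A(X, D) = D² + 9 = 9 + D²)
(14 - 10)*(-77 + A(7, 4)) - 144*(-42) = (14 - 10)*(-77 + (9 + 4²)) - 144*(-42) = 4*(-77 + (9 + 16)) + 6048 = 4*(-77 + 25) + 6048 = 4*(-52) + 6048 = -208 + 6048 = 5840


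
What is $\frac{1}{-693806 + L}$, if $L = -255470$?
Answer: $- \frac{1}{949276} \approx -1.0534 \cdot 10^{-6}$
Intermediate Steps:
$\frac{1}{-693806 + L} = \frac{1}{-693806 - 255470} = \frac{1}{-949276} = - \frac{1}{949276}$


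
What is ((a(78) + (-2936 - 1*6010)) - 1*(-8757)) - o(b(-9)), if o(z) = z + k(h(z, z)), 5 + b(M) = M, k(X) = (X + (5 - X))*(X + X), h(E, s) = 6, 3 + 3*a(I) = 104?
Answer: -604/3 ≈ -201.33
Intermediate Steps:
a(I) = 101/3 (a(I) = -1 + (⅓)*104 = -1 + 104/3 = 101/3)
k(X) = 10*X (k(X) = 5*(2*X) = 10*X)
b(M) = -5 + M
o(z) = 60 + z (o(z) = z + 10*6 = z + 60 = 60 + z)
((a(78) + (-2936 - 1*6010)) - 1*(-8757)) - o(b(-9)) = ((101/3 + (-2936 - 1*6010)) - 1*(-8757)) - (60 + (-5 - 9)) = ((101/3 + (-2936 - 6010)) + 8757) - (60 - 14) = ((101/3 - 8946) + 8757) - 1*46 = (-26737/3 + 8757) - 46 = -466/3 - 46 = -604/3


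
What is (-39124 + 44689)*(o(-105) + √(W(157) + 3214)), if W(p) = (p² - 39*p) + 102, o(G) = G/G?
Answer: 5565 + 5565*√21842 ≈ 8.2802e+5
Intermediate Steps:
o(G) = 1
W(p) = 102 + p² - 39*p
(-39124 + 44689)*(o(-105) + √(W(157) + 3214)) = (-39124 + 44689)*(1 + √((102 + 157² - 39*157) + 3214)) = 5565*(1 + √((102 + 24649 - 6123) + 3214)) = 5565*(1 + √(18628 + 3214)) = 5565*(1 + √21842) = 5565 + 5565*√21842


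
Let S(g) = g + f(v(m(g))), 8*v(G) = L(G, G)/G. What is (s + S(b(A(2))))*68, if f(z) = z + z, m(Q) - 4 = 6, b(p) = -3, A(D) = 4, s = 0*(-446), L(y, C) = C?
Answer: -187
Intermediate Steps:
s = 0
m(Q) = 10 (m(Q) = 4 + 6 = 10)
v(G) = 1/8 (v(G) = (G/G)/8 = (1/8)*1 = 1/8)
f(z) = 2*z
S(g) = 1/4 + g (S(g) = g + 2*(1/8) = g + 1/4 = 1/4 + g)
(s + S(b(A(2))))*68 = (0 + (1/4 - 3))*68 = (0 - 11/4)*68 = -11/4*68 = -187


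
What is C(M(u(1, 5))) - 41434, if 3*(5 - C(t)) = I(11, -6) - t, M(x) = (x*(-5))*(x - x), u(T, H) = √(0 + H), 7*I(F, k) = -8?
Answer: -870001/21 ≈ -41429.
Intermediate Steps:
I(F, k) = -8/7 (I(F, k) = (⅐)*(-8) = -8/7)
u(T, H) = √H
M(x) = 0 (M(x) = -5*x*0 = 0)
C(t) = 113/21 + t/3 (C(t) = 5 - (-8/7 - t)/3 = 5 + (8/21 + t/3) = 113/21 + t/3)
C(M(u(1, 5))) - 41434 = (113/21 + (⅓)*0) - 41434 = (113/21 + 0) - 41434 = 113/21 - 41434 = -870001/21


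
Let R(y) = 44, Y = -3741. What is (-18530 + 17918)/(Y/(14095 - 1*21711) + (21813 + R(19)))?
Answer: -4660992/166466653 ≈ -0.028000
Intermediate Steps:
(-18530 + 17918)/(Y/(14095 - 1*21711) + (21813 + R(19))) = (-18530 + 17918)/(-3741/(14095 - 1*21711) + (21813 + 44)) = -612/(-3741/(14095 - 21711) + 21857) = -612/(-3741/(-7616) + 21857) = -612/(-3741*(-1/7616) + 21857) = -612/(3741/7616 + 21857) = -612/166466653/7616 = -612*7616/166466653 = -4660992/166466653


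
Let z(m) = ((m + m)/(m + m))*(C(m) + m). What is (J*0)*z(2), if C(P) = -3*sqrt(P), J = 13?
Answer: 0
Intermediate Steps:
z(m) = m - 3*sqrt(m) (z(m) = ((m + m)/(m + m))*(-3*sqrt(m) + m) = ((2*m)/((2*m)))*(m - 3*sqrt(m)) = ((2*m)*(1/(2*m)))*(m - 3*sqrt(m)) = 1*(m - 3*sqrt(m)) = m - 3*sqrt(m))
(J*0)*z(2) = (13*0)*(2 - 3*sqrt(2)) = 0*(2 - 3*sqrt(2)) = 0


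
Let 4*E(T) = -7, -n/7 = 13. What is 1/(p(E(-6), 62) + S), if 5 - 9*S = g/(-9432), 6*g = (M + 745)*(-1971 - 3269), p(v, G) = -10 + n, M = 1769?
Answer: -81/10231 ≈ -0.0079171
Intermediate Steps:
n = -91 (n = -7*13 = -91)
E(T) = -7/4 (E(T) = (¼)*(-7) = -7/4)
p(v, G) = -101 (p(v, G) = -10 - 91 = -101)
g = -2195560 (g = ((1769 + 745)*(-1971 - 3269))/6 = (2514*(-5240))/6 = (⅙)*(-13173360) = -2195560)
S = -2050/81 (S = 5/9 - (-2195560)/(9*(-9432)) = 5/9 - (-2195560)*(-1)/(9*9432) = 5/9 - ⅑*2095/9 = 5/9 - 2095/81 = -2050/81 ≈ -25.309)
1/(p(E(-6), 62) + S) = 1/(-101 - 2050/81) = 1/(-10231/81) = -81/10231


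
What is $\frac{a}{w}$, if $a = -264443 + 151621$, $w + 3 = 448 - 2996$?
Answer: $\frac{112822}{2551} \approx 44.227$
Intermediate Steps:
$w = -2551$ ($w = -3 + \left(448 - 2996\right) = -3 - 2548 = -2551$)
$a = -112822$
$\frac{a}{w} = - \frac{112822}{-2551} = \left(-112822\right) \left(- \frac{1}{2551}\right) = \frac{112822}{2551}$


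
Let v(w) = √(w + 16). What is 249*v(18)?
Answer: 249*√34 ≈ 1451.9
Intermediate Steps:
v(w) = √(16 + w)
249*v(18) = 249*√(16 + 18) = 249*√34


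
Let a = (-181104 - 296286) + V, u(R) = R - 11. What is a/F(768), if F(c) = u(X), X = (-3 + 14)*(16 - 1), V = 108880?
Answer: -184255/77 ≈ -2392.9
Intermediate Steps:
X = 165 (X = 11*15 = 165)
u(R) = -11 + R
F(c) = 154 (F(c) = -11 + 165 = 154)
a = -368510 (a = (-181104 - 296286) + 108880 = -477390 + 108880 = -368510)
a/F(768) = -368510/154 = -368510*1/154 = -184255/77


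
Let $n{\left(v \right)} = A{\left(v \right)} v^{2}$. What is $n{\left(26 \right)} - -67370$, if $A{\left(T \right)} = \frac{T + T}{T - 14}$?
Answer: $\frac{210898}{3} \approx 70299.0$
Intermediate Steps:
$A{\left(T \right)} = \frac{2 T}{-14 + T}$
$n{\left(v \right)} = \frac{2 v^{3}}{-14 + v}$ ($n{\left(v \right)} = \frac{2 v}{-14 + v} v^{2} = \frac{2 v^{3}}{-14 + v}$)
$n{\left(26 \right)} - -67370 = \frac{2 \cdot 26^{3}}{-14 + 26} - -67370 = 2 \cdot 17576 \cdot \frac{1}{12} + 67370 = \frac{8788}{3} + 67370 = \frac{210898}{3}$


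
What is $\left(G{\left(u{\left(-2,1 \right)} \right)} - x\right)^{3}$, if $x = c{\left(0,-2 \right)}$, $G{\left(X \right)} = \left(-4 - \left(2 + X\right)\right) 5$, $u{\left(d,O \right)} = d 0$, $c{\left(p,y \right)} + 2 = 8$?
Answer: $-46656$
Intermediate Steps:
$c{\left(p,y \right)} = 6$ ($c{\left(p,y \right)} = -2 + 8 = 6$)
$u{\left(d,O \right)} = 0$
$G{\left(X \right)} = -30 - 5 X$ ($G{\left(X \right)} = \left(-6 - X\right) 5 = -30 - 5 X$)
$x = 6$
$\left(G{\left(u{\left(-2,1 \right)} \right)} - x\right)^{3} = \left(\left(-30 - 0\right) - 6\right)^{3} = \left(\left(-30 + 0\right) - 6\right)^{3} = \left(-30 - 6\right)^{3} = \left(-36\right)^{3} = -46656$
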